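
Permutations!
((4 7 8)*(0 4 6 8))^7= ((0 4 7)(6 8))^7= (0 4 7)(6 8)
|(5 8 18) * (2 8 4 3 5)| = |(2 8 18)(3 5 4)| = 3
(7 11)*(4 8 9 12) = (4 8 9 12)(7 11) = [0, 1, 2, 3, 8, 5, 6, 11, 9, 12, 10, 7, 4]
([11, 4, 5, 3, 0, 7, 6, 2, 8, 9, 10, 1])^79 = [4, 11, 5, 3, 1, 7, 6, 2, 8, 9, 10, 0]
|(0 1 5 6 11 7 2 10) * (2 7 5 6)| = 7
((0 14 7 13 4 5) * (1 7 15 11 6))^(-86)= (0 6 4 15 7)(1 5 11 13 14)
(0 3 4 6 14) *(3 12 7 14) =(0 12 7 14)(3 4 6) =[12, 1, 2, 4, 6, 5, 3, 14, 8, 9, 10, 11, 7, 13, 0]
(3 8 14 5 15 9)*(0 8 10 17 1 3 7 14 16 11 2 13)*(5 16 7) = (0 8 7 14 16 11 2 13)(1 3 10 17)(5 15 9) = [8, 3, 13, 10, 4, 15, 6, 14, 7, 5, 17, 2, 12, 0, 16, 9, 11, 1]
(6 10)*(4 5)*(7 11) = (4 5)(6 10)(7 11) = [0, 1, 2, 3, 5, 4, 10, 11, 8, 9, 6, 7]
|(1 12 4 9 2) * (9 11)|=6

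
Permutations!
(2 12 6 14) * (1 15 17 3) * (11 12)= [0, 15, 11, 1, 4, 5, 14, 7, 8, 9, 10, 12, 6, 13, 2, 17, 16, 3]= (1 15 17 3)(2 11 12 6 14)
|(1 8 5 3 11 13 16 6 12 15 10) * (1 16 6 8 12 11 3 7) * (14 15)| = 9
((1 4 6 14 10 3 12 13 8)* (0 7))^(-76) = (1 3 4 12 6 13 14 8 10)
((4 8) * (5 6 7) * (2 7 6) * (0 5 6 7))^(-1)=(0 2 5)(4 8)(6 7)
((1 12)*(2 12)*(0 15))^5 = (0 15)(1 12 2)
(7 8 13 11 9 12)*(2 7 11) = [0, 1, 7, 3, 4, 5, 6, 8, 13, 12, 10, 9, 11, 2] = (2 7 8 13)(9 12 11)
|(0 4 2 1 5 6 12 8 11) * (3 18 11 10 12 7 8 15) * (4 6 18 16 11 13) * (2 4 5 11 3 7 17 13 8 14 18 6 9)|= |(0 9 2 1 11)(3 16)(5 6 17 13)(7 14 18 8 10 12 15)|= 140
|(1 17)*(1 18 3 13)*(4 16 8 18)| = 8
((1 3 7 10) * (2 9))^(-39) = ((1 3 7 10)(2 9))^(-39) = (1 3 7 10)(2 9)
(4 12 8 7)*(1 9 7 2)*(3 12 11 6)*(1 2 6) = (1 9 7 4 11)(3 12 8 6) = [0, 9, 2, 12, 11, 5, 3, 4, 6, 7, 10, 1, 8]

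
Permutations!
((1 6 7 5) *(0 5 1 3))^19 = ((0 5 3)(1 6 7))^19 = (0 5 3)(1 6 7)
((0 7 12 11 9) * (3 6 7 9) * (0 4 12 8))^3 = (0 12 6)(3 8 4)(7 9 11)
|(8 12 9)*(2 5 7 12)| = 6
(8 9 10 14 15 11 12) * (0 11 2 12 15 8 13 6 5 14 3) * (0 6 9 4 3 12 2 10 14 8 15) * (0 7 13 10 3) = (0 11 7 13 9 14 15 3 6 5 8 4)(10 12) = [11, 1, 2, 6, 0, 8, 5, 13, 4, 14, 12, 7, 10, 9, 15, 3]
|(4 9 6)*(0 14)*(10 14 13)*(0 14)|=3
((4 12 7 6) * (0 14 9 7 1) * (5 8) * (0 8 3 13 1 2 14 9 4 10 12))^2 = (0 7 10 2 4 9 6 12 14)(1 5 13 8 3) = ((0 9 7 6 10 12 2 14 4)(1 8 5 3 13))^2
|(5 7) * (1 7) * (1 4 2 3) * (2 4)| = 5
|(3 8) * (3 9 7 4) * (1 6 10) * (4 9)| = 6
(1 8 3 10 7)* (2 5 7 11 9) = (1 8 3 10 11 9 2 5 7) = [0, 8, 5, 10, 4, 7, 6, 1, 3, 2, 11, 9]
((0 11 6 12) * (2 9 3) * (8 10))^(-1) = (0 12 6 11)(2 3 9)(8 10)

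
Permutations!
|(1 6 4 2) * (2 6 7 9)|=4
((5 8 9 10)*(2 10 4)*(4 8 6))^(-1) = (2 4 6 5 10)(8 9)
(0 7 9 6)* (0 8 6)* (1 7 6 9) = (0 6 8 9)(1 7) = [6, 7, 2, 3, 4, 5, 8, 1, 9, 0]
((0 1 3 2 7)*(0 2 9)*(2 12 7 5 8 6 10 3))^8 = ((0 1 2 5 8 6 10 3 9)(7 12))^8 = (12)(0 9 3 10 6 8 5 2 1)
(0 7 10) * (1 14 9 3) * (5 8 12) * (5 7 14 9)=(0 14 5 8 12 7 10)(1 9 3)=[14, 9, 2, 1, 4, 8, 6, 10, 12, 3, 0, 11, 7, 13, 5]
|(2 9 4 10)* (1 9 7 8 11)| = 8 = |(1 9 4 10 2 7 8 11)|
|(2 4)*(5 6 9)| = 6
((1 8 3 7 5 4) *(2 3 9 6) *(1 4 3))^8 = (1 6 8 2 9)(3 5 7)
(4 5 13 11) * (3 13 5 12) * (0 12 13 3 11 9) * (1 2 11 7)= (0 12 7 1 2 11 4 13 9)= [12, 2, 11, 3, 13, 5, 6, 1, 8, 0, 10, 4, 7, 9]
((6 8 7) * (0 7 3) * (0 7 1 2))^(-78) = (3 6)(7 8)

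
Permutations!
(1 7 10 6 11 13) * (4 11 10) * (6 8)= (1 7 4 11 13)(6 10 8)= [0, 7, 2, 3, 11, 5, 10, 4, 6, 9, 8, 13, 12, 1]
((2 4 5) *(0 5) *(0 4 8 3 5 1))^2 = (2 3)(5 8)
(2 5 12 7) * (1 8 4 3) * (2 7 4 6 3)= (1 8 6 3)(2 5 12 4)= [0, 8, 5, 1, 2, 12, 3, 7, 6, 9, 10, 11, 4]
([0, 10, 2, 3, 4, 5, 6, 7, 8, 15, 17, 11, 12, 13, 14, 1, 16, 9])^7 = (1 17 15 10 9)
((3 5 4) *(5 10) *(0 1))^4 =(10)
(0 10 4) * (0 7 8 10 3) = [3, 1, 2, 0, 7, 5, 6, 8, 10, 9, 4] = (0 3)(4 7 8 10)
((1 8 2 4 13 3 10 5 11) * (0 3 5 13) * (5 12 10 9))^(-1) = (0 4 2 8 1 11 5 9 3)(10 12 13) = ((0 3 9 5 11 1 8 2 4)(10 13 12))^(-1)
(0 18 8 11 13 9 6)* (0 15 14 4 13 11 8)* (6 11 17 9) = [18, 1, 2, 3, 13, 5, 15, 7, 8, 11, 10, 17, 12, 6, 4, 14, 16, 9, 0] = (0 18)(4 13 6 15 14)(9 11 17)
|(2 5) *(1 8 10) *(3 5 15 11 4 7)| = |(1 8 10)(2 15 11 4 7 3 5)| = 21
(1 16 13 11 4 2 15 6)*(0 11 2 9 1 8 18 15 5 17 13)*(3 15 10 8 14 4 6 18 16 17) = (0 11 6 14 4 9 1 17 13 2 5 3 15 18 10 8 16) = [11, 17, 5, 15, 9, 3, 14, 7, 16, 1, 8, 6, 12, 2, 4, 18, 0, 13, 10]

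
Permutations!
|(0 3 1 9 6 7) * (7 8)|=7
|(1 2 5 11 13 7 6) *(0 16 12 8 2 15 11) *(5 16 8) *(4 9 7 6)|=|(0 8 2 16 12 5)(1 15 11 13 6)(4 9 7)|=30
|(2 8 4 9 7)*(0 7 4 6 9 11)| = 8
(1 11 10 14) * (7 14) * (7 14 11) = (1 7 11 10 14) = [0, 7, 2, 3, 4, 5, 6, 11, 8, 9, 14, 10, 12, 13, 1]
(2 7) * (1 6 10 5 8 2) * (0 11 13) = (0 11 13)(1 6 10 5 8 2 7) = [11, 6, 7, 3, 4, 8, 10, 1, 2, 9, 5, 13, 12, 0]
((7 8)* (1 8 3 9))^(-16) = (1 9 3 7 8)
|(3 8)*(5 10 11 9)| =|(3 8)(5 10 11 9)| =4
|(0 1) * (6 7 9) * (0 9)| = |(0 1 9 6 7)| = 5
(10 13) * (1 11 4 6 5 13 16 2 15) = [0, 11, 15, 3, 6, 13, 5, 7, 8, 9, 16, 4, 12, 10, 14, 1, 2] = (1 11 4 6 5 13 10 16 2 15)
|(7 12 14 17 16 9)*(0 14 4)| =8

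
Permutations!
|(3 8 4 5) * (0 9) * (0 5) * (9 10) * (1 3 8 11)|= 6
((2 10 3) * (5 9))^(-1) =(2 3 10)(5 9)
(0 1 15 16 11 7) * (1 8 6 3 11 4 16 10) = (0 8 6 3 11 7)(1 15 10)(4 16) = [8, 15, 2, 11, 16, 5, 3, 0, 6, 9, 1, 7, 12, 13, 14, 10, 4]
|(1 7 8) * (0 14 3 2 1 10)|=|(0 14 3 2 1 7 8 10)|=8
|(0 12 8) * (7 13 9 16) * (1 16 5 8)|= 9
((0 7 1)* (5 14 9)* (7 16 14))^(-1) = ((0 16 14 9 5 7 1))^(-1) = (0 1 7 5 9 14 16)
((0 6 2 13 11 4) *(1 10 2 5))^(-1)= (0 4 11 13 2 10 1 5 6)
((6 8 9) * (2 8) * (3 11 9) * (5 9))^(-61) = ((2 8 3 11 5 9 6))^(-61) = (2 3 5 6 8 11 9)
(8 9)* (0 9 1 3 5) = (0 9 8 1 3 5) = [9, 3, 2, 5, 4, 0, 6, 7, 1, 8]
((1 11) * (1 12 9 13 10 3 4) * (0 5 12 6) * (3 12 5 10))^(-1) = ((0 10 12 9 13 3 4 1 11 6))^(-1) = (0 6 11 1 4 3 13 9 12 10)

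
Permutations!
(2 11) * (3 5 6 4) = [0, 1, 11, 5, 3, 6, 4, 7, 8, 9, 10, 2] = (2 11)(3 5 6 4)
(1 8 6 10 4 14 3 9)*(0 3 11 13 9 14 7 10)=(0 3 14 11 13 9 1 8 6)(4 7 10)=[3, 8, 2, 14, 7, 5, 0, 10, 6, 1, 4, 13, 12, 9, 11]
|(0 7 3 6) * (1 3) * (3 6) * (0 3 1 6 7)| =4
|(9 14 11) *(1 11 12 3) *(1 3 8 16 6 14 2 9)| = 10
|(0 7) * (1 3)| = |(0 7)(1 3)| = 2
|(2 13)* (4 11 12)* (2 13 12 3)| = 5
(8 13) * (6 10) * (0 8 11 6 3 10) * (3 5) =(0 8 13 11 6)(3 10 5) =[8, 1, 2, 10, 4, 3, 0, 7, 13, 9, 5, 6, 12, 11]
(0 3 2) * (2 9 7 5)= (0 3 9 7 5 2)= [3, 1, 0, 9, 4, 2, 6, 5, 8, 7]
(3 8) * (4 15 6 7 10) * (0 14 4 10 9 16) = (0 14 4 15 6 7 9 16)(3 8) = [14, 1, 2, 8, 15, 5, 7, 9, 3, 16, 10, 11, 12, 13, 4, 6, 0]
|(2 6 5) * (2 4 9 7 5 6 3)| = 4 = |(2 3)(4 9 7 5)|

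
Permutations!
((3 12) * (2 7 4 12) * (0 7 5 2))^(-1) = ((0 7 4 12 3)(2 5))^(-1) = (0 3 12 4 7)(2 5)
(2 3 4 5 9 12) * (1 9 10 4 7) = (1 9 12 2 3 7)(4 5 10) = [0, 9, 3, 7, 5, 10, 6, 1, 8, 12, 4, 11, 2]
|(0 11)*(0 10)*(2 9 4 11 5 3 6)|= 9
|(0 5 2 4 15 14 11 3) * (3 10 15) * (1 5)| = 12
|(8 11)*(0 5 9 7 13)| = |(0 5 9 7 13)(8 11)| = 10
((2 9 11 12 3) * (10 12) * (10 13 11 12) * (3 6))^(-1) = (2 3 6 12 9)(11 13)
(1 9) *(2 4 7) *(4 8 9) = (1 4 7 2 8 9) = [0, 4, 8, 3, 7, 5, 6, 2, 9, 1]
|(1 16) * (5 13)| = 2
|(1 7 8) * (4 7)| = 4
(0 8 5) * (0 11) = (0 8 5 11) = [8, 1, 2, 3, 4, 11, 6, 7, 5, 9, 10, 0]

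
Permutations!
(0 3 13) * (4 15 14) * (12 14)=[3, 1, 2, 13, 15, 5, 6, 7, 8, 9, 10, 11, 14, 0, 4, 12]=(0 3 13)(4 15 12 14)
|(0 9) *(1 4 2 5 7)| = 10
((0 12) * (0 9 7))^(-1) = ((0 12 9 7))^(-1) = (0 7 9 12)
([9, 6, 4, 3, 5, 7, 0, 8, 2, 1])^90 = [1, 0, 2, 3, 4, 5, 9, 7, 8, 6]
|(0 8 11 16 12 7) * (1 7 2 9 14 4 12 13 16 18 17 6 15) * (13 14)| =|(0 8 11 18 17 6 15 1 7)(2 9 13 16 14 4 12)| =63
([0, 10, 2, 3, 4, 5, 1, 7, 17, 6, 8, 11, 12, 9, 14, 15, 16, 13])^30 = (1 8 13 6 10 17 9)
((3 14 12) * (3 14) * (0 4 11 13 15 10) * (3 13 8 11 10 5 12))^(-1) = ((0 4 10)(3 13 15 5 12 14)(8 11))^(-1) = (0 10 4)(3 14 12 5 15 13)(8 11)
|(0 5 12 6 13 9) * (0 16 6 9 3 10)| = 9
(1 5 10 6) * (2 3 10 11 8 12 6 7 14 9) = (1 5 11 8 12 6)(2 3 10 7 14 9) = [0, 5, 3, 10, 4, 11, 1, 14, 12, 2, 7, 8, 6, 13, 9]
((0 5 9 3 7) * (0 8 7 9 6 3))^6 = (0 5 6 3 9) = ((0 5 6 3 9)(7 8))^6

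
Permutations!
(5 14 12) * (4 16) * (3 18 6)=[0, 1, 2, 18, 16, 14, 3, 7, 8, 9, 10, 11, 5, 13, 12, 15, 4, 17, 6]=(3 18 6)(4 16)(5 14 12)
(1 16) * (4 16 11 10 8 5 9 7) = [0, 11, 2, 3, 16, 9, 6, 4, 5, 7, 8, 10, 12, 13, 14, 15, 1] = (1 11 10 8 5 9 7 4 16)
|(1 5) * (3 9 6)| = |(1 5)(3 9 6)| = 6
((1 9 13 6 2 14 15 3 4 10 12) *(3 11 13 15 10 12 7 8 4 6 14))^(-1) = (1 12 4 8 7 10 14 13 11 15 9)(2 6 3)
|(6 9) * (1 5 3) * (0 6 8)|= |(0 6 9 8)(1 5 3)|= 12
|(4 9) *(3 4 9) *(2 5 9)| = |(2 5 9)(3 4)| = 6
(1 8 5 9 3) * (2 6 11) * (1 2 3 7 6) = [0, 8, 1, 2, 4, 9, 11, 6, 5, 7, 10, 3] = (1 8 5 9 7 6 11 3 2)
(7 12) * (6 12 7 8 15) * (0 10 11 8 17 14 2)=(0 10 11 8 15 6 12 17 14 2)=[10, 1, 0, 3, 4, 5, 12, 7, 15, 9, 11, 8, 17, 13, 2, 6, 16, 14]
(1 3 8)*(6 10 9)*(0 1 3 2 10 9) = (0 1 2 10)(3 8)(6 9) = [1, 2, 10, 8, 4, 5, 9, 7, 3, 6, 0]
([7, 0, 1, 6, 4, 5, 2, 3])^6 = (7)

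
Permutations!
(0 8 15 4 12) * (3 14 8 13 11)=(0 13 11 3 14 8 15 4 12)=[13, 1, 2, 14, 12, 5, 6, 7, 15, 9, 10, 3, 0, 11, 8, 4]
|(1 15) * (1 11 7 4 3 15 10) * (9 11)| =6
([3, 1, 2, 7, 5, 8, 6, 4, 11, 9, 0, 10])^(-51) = (0 8 7 10 5 3 11 4)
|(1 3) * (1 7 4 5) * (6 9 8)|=|(1 3 7 4 5)(6 9 8)|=15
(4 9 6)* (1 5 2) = (1 5 2)(4 9 6) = [0, 5, 1, 3, 9, 2, 4, 7, 8, 6]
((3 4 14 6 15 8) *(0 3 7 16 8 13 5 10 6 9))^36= (16)(0 3 4 14 9)(5 10 6 15 13)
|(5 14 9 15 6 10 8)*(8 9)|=|(5 14 8)(6 10 9 15)|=12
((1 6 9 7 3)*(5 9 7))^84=(9)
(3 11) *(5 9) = [0, 1, 2, 11, 4, 9, 6, 7, 8, 5, 10, 3] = (3 11)(5 9)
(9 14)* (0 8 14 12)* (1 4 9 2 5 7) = (0 8 14 2 5 7 1 4 9 12) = [8, 4, 5, 3, 9, 7, 6, 1, 14, 12, 10, 11, 0, 13, 2]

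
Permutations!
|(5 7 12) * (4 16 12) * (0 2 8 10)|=|(0 2 8 10)(4 16 12 5 7)|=20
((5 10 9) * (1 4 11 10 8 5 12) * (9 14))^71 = ((1 4 11 10 14 9 12)(5 8))^71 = (1 4 11 10 14 9 12)(5 8)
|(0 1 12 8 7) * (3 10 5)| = |(0 1 12 8 7)(3 10 5)| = 15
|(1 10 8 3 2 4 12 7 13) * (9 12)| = 10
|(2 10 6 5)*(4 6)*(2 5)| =|(2 10 4 6)| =4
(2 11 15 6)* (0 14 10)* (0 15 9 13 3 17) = (0 14 10 15 6 2 11 9 13 3 17) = [14, 1, 11, 17, 4, 5, 2, 7, 8, 13, 15, 9, 12, 3, 10, 6, 16, 0]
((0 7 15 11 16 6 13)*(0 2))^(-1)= (0 2 13 6 16 11 15 7)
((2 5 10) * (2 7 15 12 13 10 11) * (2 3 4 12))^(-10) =(15)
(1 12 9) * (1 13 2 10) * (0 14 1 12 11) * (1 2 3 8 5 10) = (0 14 2 1 11)(3 8 5 10 12 9 13) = [14, 11, 1, 8, 4, 10, 6, 7, 5, 13, 12, 0, 9, 3, 2]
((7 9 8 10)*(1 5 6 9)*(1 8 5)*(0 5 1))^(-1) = (0 1 9 6 5)(7 10 8)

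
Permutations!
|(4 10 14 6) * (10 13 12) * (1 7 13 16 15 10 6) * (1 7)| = 9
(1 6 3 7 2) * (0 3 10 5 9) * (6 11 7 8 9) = (0 3 8 9)(1 11 7 2)(5 6 10) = [3, 11, 1, 8, 4, 6, 10, 2, 9, 0, 5, 7]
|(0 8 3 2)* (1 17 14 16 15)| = |(0 8 3 2)(1 17 14 16 15)| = 20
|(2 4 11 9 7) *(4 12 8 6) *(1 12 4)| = 20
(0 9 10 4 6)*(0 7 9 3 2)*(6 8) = (0 3 2)(4 8 6 7 9 10) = [3, 1, 0, 2, 8, 5, 7, 9, 6, 10, 4]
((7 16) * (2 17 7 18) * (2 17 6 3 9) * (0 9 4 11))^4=(18)(0 3 9 4 2 11 6)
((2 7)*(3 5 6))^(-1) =(2 7)(3 6 5)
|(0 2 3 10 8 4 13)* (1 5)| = |(0 2 3 10 8 4 13)(1 5)| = 14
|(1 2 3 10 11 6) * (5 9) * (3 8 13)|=8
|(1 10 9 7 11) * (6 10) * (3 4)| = 6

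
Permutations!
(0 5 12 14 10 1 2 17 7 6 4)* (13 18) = (0 5 12 14 10 1 2 17 7 6 4)(13 18) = [5, 2, 17, 3, 0, 12, 4, 6, 8, 9, 1, 11, 14, 18, 10, 15, 16, 7, 13]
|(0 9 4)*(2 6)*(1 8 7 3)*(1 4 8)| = |(0 9 8 7 3 4)(2 6)| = 6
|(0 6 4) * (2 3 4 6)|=|(6)(0 2 3 4)|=4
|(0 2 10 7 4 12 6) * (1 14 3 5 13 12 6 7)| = 12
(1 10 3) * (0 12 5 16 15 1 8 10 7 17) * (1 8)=(0 12 5 16 15 8 10 3 1 7 17)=[12, 7, 2, 1, 4, 16, 6, 17, 10, 9, 3, 11, 5, 13, 14, 8, 15, 0]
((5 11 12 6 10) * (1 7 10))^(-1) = (1 6 12 11 5 10 7)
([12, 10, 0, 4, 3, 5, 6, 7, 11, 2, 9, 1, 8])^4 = (0 1)(2 11)(8 9)(10 12)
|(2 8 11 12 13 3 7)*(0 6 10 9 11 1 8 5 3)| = 28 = |(0 6 10 9 11 12 13)(1 8)(2 5 3 7)|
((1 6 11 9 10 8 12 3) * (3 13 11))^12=((1 6 3)(8 12 13 11 9 10))^12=(13)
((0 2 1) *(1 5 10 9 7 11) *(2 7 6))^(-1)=((0 7 11 1)(2 5 10 9 6))^(-1)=(0 1 11 7)(2 6 9 10 5)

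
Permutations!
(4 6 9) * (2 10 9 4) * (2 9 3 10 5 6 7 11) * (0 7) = [7, 1, 5, 10, 0, 6, 4, 11, 8, 9, 3, 2] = (0 7 11 2 5 6 4)(3 10)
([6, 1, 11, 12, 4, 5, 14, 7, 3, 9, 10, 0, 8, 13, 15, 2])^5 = (0 11 2 15 14 6)(3 8 12)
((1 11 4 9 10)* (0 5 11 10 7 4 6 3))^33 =((0 5 11 6 3)(1 10)(4 9 7))^33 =(0 6 5 3 11)(1 10)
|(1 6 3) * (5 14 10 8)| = 12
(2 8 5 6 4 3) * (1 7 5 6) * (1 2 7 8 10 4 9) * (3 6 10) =(1 8 10 4 6 9)(2 3 7 5) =[0, 8, 3, 7, 6, 2, 9, 5, 10, 1, 4]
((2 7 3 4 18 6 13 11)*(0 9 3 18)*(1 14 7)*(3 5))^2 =(0 5 4 9 3)(1 7 6 11)(2 14 18 13)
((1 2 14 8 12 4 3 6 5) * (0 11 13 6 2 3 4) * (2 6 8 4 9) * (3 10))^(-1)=((0 11 13 8 12)(1 10 3 6 5)(2 14 4 9))^(-1)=(0 12 8 13 11)(1 5 6 3 10)(2 9 4 14)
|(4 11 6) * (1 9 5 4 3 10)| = 8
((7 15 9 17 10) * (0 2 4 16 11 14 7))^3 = ((0 2 4 16 11 14 7 15 9 17 10))^3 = (0 16 7 17 2 11 15 10 4 14 9)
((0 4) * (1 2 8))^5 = (0 4)(1 8 2)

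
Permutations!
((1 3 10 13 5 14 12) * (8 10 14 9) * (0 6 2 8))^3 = ((0 6 2 8 10 13 5 9)(1 3 14 12))^3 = (0 8 5 6 10 9 2 13)(1 12 14 3)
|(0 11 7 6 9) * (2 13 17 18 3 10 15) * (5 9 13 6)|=40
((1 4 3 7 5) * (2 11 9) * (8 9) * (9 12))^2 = ((1 4 3 7 5)(2 11 8 12 9))^2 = (1 3 5 4 7)(2 8 9 11 12)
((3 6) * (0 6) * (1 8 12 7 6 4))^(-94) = (0 1 12 6)(3 4 8 7)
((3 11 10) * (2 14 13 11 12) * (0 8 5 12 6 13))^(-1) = (0 14 2 12 5 8)(3 10 11 13 6)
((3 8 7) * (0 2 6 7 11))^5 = ((0 2 6 7 3 8 11))^5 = (0 8 7 2 11 3 6)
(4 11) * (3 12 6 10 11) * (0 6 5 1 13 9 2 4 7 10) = [6, 13, 4, 12, 3, 1, 0, 10, 8, 2, 11, 7, 5, 9] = (0 6)(1 13 9 2 4 3 12 5)(7 10 11)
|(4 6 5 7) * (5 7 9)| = 6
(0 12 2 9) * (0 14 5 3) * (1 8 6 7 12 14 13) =(0 14 5 3)(1 8 6 7 12 2 9 13) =[14, 8, 9, 0, 4, 3, 7, 12, 6, 13, 10, 11, 2, 1, 5]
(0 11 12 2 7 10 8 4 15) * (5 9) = (0 11 12 2 7 10 8 4 15)(5 9) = [11, 1, 7, 3, 15, 9, 6, 10, 4, 5, 8, 12, 2, 13, 14, 0]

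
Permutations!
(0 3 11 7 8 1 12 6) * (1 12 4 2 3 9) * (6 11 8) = (0 9 1 4 2 3 8 12 11 7 6) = [9, 4, 3, 8, 2, 5, 0, 6, 12, 1, 10, 7, 11]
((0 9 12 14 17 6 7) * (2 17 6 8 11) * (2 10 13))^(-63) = ((0 9 12 14 6 7)(2 17 8 11 10 13))^(-63) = (0 14)(2 11)(6 9)(7 12)(8 13)(10 17)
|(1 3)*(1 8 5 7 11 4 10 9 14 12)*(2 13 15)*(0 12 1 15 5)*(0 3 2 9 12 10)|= |(0 10 12 15 9 14 1 2 13 5 7 11 4)(3 8)|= 26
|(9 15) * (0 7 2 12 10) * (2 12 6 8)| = 12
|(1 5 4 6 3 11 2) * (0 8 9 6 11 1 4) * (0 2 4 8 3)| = |(0 3 1 5 2 8 9 6)(4 11)| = 8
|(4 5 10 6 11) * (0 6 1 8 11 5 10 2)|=20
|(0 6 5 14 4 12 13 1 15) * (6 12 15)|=9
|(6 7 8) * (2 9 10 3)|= 12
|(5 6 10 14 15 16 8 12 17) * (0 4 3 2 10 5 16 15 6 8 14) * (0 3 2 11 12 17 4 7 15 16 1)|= |(0 7 15 16 14 6 5 8 17 1)(2 10 3 11 12 4)|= 30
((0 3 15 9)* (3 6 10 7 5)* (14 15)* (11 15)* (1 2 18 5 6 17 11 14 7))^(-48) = ((0 17 11 15 9)(1 2 18 5 3 7 6 10))^(-48) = (18)(0 11 9 17 15)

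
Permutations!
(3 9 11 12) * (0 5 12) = (0 5 12 3 9 11) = [5, 1, 2, 9, 4, 12, 6, 7, 8, 11, 10, 0, 3]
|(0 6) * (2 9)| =2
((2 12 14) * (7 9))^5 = (2 14 12)(7 9)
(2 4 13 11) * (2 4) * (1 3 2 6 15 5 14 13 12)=[0, 3, 6, 2, 12, 14, 15, 7, 8, 9, 10, 4, 1, 11, 13, 5]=(1 3 2 6 15 5 14 13 11 4 12)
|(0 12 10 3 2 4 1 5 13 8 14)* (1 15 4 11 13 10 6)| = 12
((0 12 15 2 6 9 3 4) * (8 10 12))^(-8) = (0 10 15 6 3)(2 9 4 8 12)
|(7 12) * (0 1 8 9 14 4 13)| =14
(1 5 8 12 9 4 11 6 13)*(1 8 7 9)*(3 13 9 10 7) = (1 5 3 13 8 12)(4 11 6 9)(7 10) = [0, 5, 2, 13, 11, 3, 9, 10, 12, 4, 7, 6, 1, 8]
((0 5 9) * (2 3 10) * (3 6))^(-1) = (0 9 5)(2 10 3 6)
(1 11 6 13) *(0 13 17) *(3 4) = (0 13 1 11 6 17)(3 4) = [13, 11, 2, 4, 3, 5, 17, 7, 8, 9, 10, 6, 12, 1, 14, 15, 16, 0]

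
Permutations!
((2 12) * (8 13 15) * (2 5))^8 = ((2 12 5)(8 13 15))^8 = (2 5 12)(8 15 13)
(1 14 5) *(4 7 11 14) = (1 4 7 11 14 5) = [0, 4, 2, 3, 7, 1, 6, 11, 8, 9, 10, 14, 12, 13, 5]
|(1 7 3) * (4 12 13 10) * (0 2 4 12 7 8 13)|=10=|(0 2 4 7 3 1 8 13 10 12)|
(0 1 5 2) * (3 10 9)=(0 1 5 2)(3 10 9)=[1, 5, 0, 10, 4, 2, 6, 7, 8, 3, 9]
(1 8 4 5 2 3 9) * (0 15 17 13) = (0 15 17 13)(1 8 4 5 2 3 9) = [15, 8, 3, 9, 5, 2, 6, 7, 4, 1, 10, 11, 12, 0, 14, 17, 16, 13]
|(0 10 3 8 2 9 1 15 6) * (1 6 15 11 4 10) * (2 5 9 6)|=11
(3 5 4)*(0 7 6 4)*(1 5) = [7, 5, 2, 1, 3, 0, 4, 6] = (0 7 6 4 3 1 5)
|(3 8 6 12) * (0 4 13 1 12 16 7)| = 10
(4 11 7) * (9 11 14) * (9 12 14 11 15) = (4 11 7)(9 15)(12 14) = [0, 1, 2, 3, 11, 5, 6, 4, 8, 15, 10, 7, 14, 13, 12, 9]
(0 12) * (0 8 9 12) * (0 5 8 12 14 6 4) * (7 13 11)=[5, 1, 2, 3, 0, 8, 4, 13, 9, 14, 10, 7, 12, 11, 6]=(0 5 8 9 14 6 4)(7 13 11)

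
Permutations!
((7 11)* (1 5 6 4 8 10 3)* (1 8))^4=(11)(3 8 10)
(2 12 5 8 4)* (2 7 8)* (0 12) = (0 12 5 2)(4 7 8) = [12, 1, 0, 3, 7, 2, 6, 8, 4, 9, 10, 11, 5]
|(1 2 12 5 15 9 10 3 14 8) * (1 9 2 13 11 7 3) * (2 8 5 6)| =|(1 13 11 7 3 14 5 15 8 9 10)(2 12 6)| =33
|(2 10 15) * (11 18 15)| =|(2 10 11 18 15)| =5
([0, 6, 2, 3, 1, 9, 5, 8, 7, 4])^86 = (1 6 5 9 4)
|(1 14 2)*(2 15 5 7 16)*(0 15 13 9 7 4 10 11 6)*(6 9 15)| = |(0 6)(1 14 13 15 5 4 10 11 9 7 16 2)| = 12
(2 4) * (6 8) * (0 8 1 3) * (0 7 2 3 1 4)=(0 8 6 4 3 7 2)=[8, 1, 0, 7, 3, 5, 4, 2, 6]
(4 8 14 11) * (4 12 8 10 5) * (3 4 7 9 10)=(3 4)(5 7 9 10)(8 14 11 12)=[0, 1, 2, 4, 3, 7, 6, 9, 14, 10, 5, 12, 8, 13, 11]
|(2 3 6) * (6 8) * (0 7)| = 4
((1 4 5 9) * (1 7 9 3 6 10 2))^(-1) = (1 2 10 6 3 5 4)(7 9)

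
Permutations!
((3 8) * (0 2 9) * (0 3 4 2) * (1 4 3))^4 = (9)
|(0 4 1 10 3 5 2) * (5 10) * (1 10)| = 7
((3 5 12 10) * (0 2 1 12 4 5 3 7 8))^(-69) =((0 2 1 12 10 7 8)(4 5))^(-69) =(0 2 1 12 10 7 8)(4 5)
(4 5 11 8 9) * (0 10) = (0 10)(4 5 11 8 9) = [10, 1, 2, 3, 5, 11, 6, 7, 9, 4, 0, 8]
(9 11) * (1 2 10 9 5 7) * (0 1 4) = (0 1 2 10 9 11 5 7 4) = [1, 2, 10, 3, 0, 7, 6, 4, 8, 11, 9, 5]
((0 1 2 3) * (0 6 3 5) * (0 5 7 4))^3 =(0 7 1 4 2)(3 6)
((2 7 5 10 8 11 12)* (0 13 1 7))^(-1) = (0 2 12 11 8 10 5 7 1 13) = ((0 13 1 7 5 10 8 11 12 2))^(-1)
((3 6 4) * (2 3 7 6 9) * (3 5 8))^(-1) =(2 9 3 8 5)(4 6 7)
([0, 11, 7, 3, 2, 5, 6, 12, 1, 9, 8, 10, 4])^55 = (1 8 10 11)(2 4 12 7)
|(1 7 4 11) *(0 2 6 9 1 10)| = |(0 2 6 9 1 7 4 11 10)| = 9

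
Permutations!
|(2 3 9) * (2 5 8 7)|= 6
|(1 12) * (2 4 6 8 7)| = |(1 12)(2 4 6 8 7)| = 10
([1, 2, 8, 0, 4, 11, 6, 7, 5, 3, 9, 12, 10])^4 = (0 5 9 2 12)(1 11 3 8 10)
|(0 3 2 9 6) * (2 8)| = 6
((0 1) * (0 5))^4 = (0 1 5)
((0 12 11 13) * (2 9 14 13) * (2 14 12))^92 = (0 2 9 12 11 14 13)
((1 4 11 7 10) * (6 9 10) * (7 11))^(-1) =(11)(1 10 9 6 7 4)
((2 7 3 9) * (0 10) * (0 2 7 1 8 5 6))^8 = ((0 10 2 1 8 5 6)(3 9 7))^8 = (0 10 2 1 8 5 6)(3 7 9)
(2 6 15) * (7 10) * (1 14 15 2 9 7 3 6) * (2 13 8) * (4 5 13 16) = (1 14 15 9 7 10 3 6 16 4 5 13 8 2) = [0, 14, 1, 6, 5, 13, 16, 10, 2, 7, 3, 11, 12, 8, 15, 9, 4]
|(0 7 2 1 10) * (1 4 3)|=|(0 7 2 4 3 1 10)|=7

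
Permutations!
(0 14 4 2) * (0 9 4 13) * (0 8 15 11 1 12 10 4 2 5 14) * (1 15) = (1 12 10 4 5 14 13 8)(2 9)(11 15) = [0, 12, 9, 3, 5, 14, 6, 7, 1, 2, 4, 15, 10, 8, 13, 11]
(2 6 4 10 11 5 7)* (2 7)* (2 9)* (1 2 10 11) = (1 2 6 4 11 5 9 10) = [0, 2, 6, 3, 11, 9, 4, 7, 8, 10, 1, 5]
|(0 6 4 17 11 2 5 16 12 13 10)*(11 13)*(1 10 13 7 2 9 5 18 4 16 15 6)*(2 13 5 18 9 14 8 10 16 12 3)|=19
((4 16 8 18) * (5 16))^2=((4 5 16 8 18))^2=(4 16 18 5 8)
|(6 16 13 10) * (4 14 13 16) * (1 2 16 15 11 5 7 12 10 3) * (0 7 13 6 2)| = 12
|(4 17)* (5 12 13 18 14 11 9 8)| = 8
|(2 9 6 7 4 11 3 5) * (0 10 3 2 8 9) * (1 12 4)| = 13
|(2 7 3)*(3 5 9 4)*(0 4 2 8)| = |(0 4 3 8)(2 7 5 9)| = 4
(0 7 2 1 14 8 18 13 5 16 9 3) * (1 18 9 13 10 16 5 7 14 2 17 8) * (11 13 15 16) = [14, 2, 18, 0, 4, 5, 6, 17, 9, 3, 11, 13, 12, 7, 1, 16, 15, 8, 10] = (0 14 1 2 18 10 11 13 7 17 8 9 3)(15 16)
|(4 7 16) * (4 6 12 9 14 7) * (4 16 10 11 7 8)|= 21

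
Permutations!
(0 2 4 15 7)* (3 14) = [2, 1, 4, 14, 15, 5, 6, 0, 8, 9, 10, 11, 12, 13, 3, 7] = (0 2 4 15 7)(3 14)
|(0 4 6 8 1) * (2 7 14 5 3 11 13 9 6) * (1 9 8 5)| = 42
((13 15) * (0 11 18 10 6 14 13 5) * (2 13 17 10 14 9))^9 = (0 13 6 14)(2 10 18 5)(9 17 11 15)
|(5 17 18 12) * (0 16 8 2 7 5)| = 9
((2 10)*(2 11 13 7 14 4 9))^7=(2 9 4 14 7 13 11 10)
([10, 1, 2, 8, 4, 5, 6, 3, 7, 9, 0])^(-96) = (10)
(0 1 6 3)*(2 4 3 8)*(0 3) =(0 1 6 8 2 4) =[1, 6, 4, 3, 0, 5, 8, 7, 2]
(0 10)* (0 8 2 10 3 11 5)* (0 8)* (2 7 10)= (0 3 11 5 8 7 10)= [3, 1, 2, 11, 4, 8, 6, 10, 7, 9, 0, 5]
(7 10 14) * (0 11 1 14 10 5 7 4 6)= (0 11 1 14 4 6)(5 7)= [11, 14, 2, 3, 6, 7, 0, 5, 8, 9, 10, 1, 12, 13, 4]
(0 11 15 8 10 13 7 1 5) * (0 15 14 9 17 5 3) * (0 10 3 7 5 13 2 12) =(0 11 14 9 17 13 5 15 8 3 10 2 12)(1 7) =[11, 7, 12, 10, 4, 15, 6, 1, 3, 17, 2, 14, 0, 5, 9, 8, 16, 13]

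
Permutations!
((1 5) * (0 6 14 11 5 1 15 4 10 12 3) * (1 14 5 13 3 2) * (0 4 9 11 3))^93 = ((0 6 5 15 9 11 13)(1 14 3 4 10 12 2))^93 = (0 5 9 13 6 15 11)(1 3 10 2 14 4 12)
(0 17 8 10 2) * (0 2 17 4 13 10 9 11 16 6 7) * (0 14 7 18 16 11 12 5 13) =(0 4)(5 13 10 17 8 9 12)(6 18 16)(7 14) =[4, 1, 2, 3, 0, 13, 18, 14, 9, 12, 17, 11, 5, 10, 7, 15, 6, 8, 16]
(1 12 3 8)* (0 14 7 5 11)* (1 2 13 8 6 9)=[14, 12, 13, 6, 4, 11, 9, 5, 2, 1, 10, 0, 3, 8, 7]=(0 14 7 5 11)(1 12 3 6 9)(2 13 8)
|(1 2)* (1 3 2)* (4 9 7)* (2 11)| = |(2 3 11)(4 9 7)| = 3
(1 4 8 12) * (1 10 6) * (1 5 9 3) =[0, 4, 2, 1, 8, 9, 5, 7, 12, 3, 6, 11, 10] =(1 4 8 12 10 6 5 9 3)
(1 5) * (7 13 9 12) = (1 5)(7 13 9 12) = [0, 5, 2, 3, 4, 1, 6, 13, 8, 12, 10, 11, 7, 9]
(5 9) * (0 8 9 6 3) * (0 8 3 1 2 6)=(0 3 8 9 5)(1 2 6)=[3, 2, 6, 8, 4, 0, 1, 7, 9, 5]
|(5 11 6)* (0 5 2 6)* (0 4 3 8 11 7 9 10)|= 20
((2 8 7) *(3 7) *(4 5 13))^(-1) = (2 7 3 8)(4 13 5)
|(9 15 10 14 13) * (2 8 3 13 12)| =|(2 8 3 13 9 15 10 14 12)| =9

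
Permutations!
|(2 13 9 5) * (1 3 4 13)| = 7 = |(1 3 4 13 9 5 2)|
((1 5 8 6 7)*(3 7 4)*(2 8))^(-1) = ((1 5 2 8 6 4 3 7))^(-1) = (1 7 3 4 6 8 2 5)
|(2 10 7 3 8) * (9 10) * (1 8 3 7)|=5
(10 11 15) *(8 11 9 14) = (8 11 15 10 9 14) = [0, 1, 2, 3, 4, 5, 6, 7, 11, 14, 9, 15, 12, 13, 8, 10]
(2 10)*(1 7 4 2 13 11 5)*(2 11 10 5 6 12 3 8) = (1 7 4 11 6 12 3 8 2 5)(10 13) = [0, 7, 5, 8, 11, 1, 12, 4, 2, 9, 13, 6, 3, 10]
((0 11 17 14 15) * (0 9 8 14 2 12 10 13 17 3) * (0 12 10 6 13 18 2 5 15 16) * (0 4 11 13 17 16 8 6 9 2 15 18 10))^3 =(0 4 12 17 15 13 11 9 5 2 16 3 6 18)(8 14)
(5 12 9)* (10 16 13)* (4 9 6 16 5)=(4 9)(5 12 6 16 13 10)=[0, 1, 2, 3, 9, 12, 16, 7, 8, 4, 5, 11, 6, 10, 14, 15, 13]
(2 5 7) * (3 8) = (2 5 7)(3 8) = [0, 1, 5, 8, 4, 7, 6, 2, 3]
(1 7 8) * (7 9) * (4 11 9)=(1 4 11 9 7 8)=[0, 4, 2, 3, 11, 5, 6, 8, 1, 7, 10, 9]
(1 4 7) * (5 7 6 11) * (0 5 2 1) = (0 5 7)(1 4 6 11 2) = [5, 4, 1, 3, 6, 7, 11, 0, 8, 9, 10, 2]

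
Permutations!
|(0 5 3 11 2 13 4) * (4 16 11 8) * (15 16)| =|(0 5 3 8 4)(2 13 15 16 11)| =5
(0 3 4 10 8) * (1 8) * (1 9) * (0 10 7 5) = (0 3 4 7 5)(1 8 10 9) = [3, 8, 2, 4, 7, 0, 6, 5, 10, 1, 9]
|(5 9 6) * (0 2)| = 6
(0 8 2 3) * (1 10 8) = [1, 10, 3, 0, 4, 5, 6, 7, 2, 9, 8] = (0 1 10 8 2 3)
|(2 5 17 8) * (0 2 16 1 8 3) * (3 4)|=6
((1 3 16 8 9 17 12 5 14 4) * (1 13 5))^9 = ((1 3 16 8 9 17 12)(4 13 5 14))^9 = (1 16 9 12 3 8 17)(4 13 5 14)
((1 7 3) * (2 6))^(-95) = ((1 7 3)(2 6))^(-95) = (1 7 3)(2 6)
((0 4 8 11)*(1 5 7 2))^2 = ((0 4 8 11)(1 5 7 2))^2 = (0 8)(1 7)(2 5)(4 11)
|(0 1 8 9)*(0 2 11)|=6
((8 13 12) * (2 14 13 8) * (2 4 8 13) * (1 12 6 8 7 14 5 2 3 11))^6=((1 12 4 7 14 3 11)(2 5)(6 8 13))^6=(1 11 3 14 7 4 12)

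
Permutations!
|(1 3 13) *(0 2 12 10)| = 12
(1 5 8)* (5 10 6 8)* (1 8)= (1 10 6)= [0, 10, 2, 3, 4, 5, 1, 7, 8, 9, 6]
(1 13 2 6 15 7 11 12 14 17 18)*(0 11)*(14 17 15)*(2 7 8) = (0 11 12 17 18 1 13 7)(2 6 14 15 8) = [11, 13, 6, 3, 4, 5, 14, 0, 2, 9, 10, 12, 17, 7, 15, 8, 16, 18, 1]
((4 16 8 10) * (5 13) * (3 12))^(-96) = (16)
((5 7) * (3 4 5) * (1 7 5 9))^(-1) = ((1 7 3 4 9))^(-1) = (1 9 4 3 7)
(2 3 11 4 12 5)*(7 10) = [0, 1, 3, 11, 12, 2, 6, 10, 8, 9, 7, 4, 5] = (2 3 11 4 12 5)(7 10)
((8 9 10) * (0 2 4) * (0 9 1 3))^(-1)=(0 3 1 8 10 9 4 2)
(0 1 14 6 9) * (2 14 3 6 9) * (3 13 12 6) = [1, 13, 14, 3, 4, 5, 2, 7, 8, 0, 10, 11, 6, 12, 9] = (0 1 13 12 6 2 14 9)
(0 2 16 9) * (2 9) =(0 9)(2 16) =[9, 1, 16, 3, 4, 5, 6, 7, 8, 0, 10, 11, 12, 13, 14, 15, 2]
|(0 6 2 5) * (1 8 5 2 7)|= |(0 6 7 1 8 5)|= 6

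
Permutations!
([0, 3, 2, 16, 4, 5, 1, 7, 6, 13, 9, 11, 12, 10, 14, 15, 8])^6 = (1 3 16 8 6)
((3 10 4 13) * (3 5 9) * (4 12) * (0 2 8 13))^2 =(0 8 5 3 12)(2 13 9 10 4)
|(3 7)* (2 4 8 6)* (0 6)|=10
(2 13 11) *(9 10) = (2 13 11)(9 10) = [0, 1, 13, 3, 4, 5, 6, 7, 8, 10, 9, 2, 12, 11]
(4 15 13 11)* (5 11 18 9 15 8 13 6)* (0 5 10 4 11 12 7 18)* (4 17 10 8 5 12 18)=(0 12 7 4 5 18 9 15 6 8 13)(10 17)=[12, 1, 2, 3, 5, 18, 8, 4, 13, 15, 17, 11, 7, 0, 14, 6, 16, 10, 9]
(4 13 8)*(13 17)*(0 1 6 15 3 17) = (0 1 6 15 3 17 13 8 4) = [1, 6, 2, 17, 0, 5, 15, 7, 4, 9, 10, 11, 12, 8, 14, 3, 16, 13]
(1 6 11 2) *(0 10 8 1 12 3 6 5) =(0 10 8 1 5)(2 12 3 6 11) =[10, 5, 12, 6, 4, 0, 11, 7, 1, 9, 8, 2, 3]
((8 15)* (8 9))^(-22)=(8 9 15)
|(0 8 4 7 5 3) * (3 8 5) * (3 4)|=4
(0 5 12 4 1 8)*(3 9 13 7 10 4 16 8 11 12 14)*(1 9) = [5, 11, 2, 1, 9, 14, 6, 10, 0, 13, 4, 12, 16, 7, 3, 15, 8] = (0 5 14 3 1 11 12 16 8)(4 9 13 7 10)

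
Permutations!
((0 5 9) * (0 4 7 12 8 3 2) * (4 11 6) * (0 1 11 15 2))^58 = ((0 5 9 15 2 1 11 6 4 7 12 8 3))^58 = (0 11 3 1 8 2 12 15 7 9 4 5 6)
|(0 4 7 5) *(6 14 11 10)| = |(0 4 7 5)(6 14 11 10)| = 4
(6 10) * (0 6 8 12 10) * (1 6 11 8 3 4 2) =[11, 6, 1, 4, 2, 5, 0, 7, 12, 9, 3, 8, 10] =(0 11 8 12 10 3 4 2 1 6)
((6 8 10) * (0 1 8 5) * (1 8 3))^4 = (0 5 6 10 8)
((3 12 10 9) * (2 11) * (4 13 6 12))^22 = ((2 11)(3 4 13 6 12 10 9))^22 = (3 4 13 6 12 10 9)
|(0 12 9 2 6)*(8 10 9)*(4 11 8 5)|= 10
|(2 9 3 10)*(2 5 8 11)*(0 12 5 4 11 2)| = 10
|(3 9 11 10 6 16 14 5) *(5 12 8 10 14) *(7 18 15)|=|(3 9 11 14 12 8 10 6 16 5)(7 18 15)|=30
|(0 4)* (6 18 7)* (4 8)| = |(0 8 4)(6 18 7)| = 3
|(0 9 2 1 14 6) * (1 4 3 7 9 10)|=5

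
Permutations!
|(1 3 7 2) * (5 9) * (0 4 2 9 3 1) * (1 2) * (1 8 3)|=|(0 4 8 3 7 9 5 1 2)|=9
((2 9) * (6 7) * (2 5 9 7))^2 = ((2 7 6)(5 9))^2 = (9)(2 6 7)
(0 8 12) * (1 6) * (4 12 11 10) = (0 8 11 10 4 12)(1 6) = [8, 6, 2, 3, 12, 5, 1, 7, 11, 9, 4, 10, 0]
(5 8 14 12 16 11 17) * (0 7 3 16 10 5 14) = [7, 1, 2, 16, 4, 8, 6, 3, 0, 9, 5, 17, 10, 13, 12, 15, 11, 14] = (0 7 3 16 11 17 14 12 10 5 8)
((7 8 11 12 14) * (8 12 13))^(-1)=((7 12 14)(8 11 13))^(-1)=(7 14 12)(8 13 11)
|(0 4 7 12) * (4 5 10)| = |(0 5 10 4 7 12)| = 6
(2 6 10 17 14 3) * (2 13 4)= (2 6 10 17 14 3 13 4)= [0, 1, 6, 13, 2, 5, 10, 7, 8, 9, 17, 11, 12, 4, 3, 15, 16, 14]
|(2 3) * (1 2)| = 3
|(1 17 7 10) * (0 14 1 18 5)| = |(0 14 1 17 7 10 18 5)| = 8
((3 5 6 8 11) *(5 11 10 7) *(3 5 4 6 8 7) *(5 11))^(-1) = ((11)(3 5 8 10)(4 6 7))^(-1) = (11)(3 10 8 5)(4 7 6)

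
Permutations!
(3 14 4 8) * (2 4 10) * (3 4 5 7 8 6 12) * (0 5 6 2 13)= (0 5 7 8 4 2 6 12 3 14 10 13)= [5, 1, 6, 14, 2, 7, 12, 8, 4, 9, 13, 11, 3, 0, 10]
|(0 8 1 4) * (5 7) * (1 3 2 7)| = |(0 8 3 2 7 5 1 4)| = 8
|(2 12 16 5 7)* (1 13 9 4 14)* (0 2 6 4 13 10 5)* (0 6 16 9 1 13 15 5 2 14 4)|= |(0 14 13 1 10 2 12 9 15 5 7 16 6)|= 13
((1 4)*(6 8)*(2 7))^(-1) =((1 4)(2 7)(6 8))^(-1) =(1 4)(2 7)(6 8)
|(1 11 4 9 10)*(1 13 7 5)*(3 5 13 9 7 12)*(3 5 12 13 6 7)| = 6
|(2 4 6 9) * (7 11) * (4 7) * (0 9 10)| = |(0 9 2 7 11 4 6 10)| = 8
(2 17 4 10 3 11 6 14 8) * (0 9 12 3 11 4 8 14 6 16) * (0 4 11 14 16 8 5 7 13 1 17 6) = [9, 17, 6, 11, 10, 7, 0, 13, 2, 12, 14, 8, 3, 1, 16, 15, 4, 5] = (0 9 12 3 11 8 2 6)(1 17 5 7 13)(4 10 14 16)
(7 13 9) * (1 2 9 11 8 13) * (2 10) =(1 10 2 9 7)(8 13 11) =[0, 10, 9, 3, 4, 5, 6, 1, 13, 7, 2, 8, 12, 11]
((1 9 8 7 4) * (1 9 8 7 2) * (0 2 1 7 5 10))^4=((0 2 7 4 9 5 10)(1 8))^4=(0 9 2 5 7 10 4)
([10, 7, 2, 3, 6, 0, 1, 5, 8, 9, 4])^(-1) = (0 5 7 1 6 4 10)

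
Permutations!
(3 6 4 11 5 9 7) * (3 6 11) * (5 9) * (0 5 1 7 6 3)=(0 5 1 7 3 11 9 6 4)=[5, 7, 2, 11, 0, 1, 4, 3, 8, 6, 10, 9]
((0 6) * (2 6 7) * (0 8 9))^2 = ((0 7 2 6 8 9))^2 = (0 2 8)(6 9 7)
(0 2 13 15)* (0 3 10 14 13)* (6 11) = (0 2)(3 10 14 13 15)(6 11) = [2, 1, 0, 10, 4, 5, 11, 7, 8, 9, 14, 6, 12, 15, 13, 3]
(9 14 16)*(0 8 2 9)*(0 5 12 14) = [8, 1, 9, 3, 4, 12, 6, 7, 2, 0, 10, 11, 14, 13, 16, 15, 5] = (0 8 2 9)(5 12 14 16)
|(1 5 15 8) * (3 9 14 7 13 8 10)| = |(1 5 15 10 3 9 14 7 13 8)| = 10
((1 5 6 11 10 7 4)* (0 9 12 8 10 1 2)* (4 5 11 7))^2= ((0 9 12 8 10 4 2)(1 11)(5 6 7))^2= (0 12 10 2 9 8 4)(5 7 6)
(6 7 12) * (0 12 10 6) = (0 12)(6 7 10) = [12, 1, 2, 3, 4, 5, 7, 10, 8, 9, 6, 11, 0]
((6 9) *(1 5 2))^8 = ((1 5 2)(6 9))^8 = (9)(1 2 5)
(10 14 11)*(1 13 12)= (1 13 12)(10 14 11)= [0, 13, 2, 3, 4, 5, 6, 7, 8, 9, 14, 10, 1, 12, 11]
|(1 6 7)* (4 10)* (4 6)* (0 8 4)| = |(0 8 4 10 6 7 1)| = 7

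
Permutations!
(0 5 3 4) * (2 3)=(0 5 2 3 4)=[5, 1, 3, 4, 0, 2]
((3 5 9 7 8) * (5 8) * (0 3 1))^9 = ((0 3 8 1)(5 9 7))^9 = (9)(0 3 8 1)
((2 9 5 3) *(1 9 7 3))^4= (1 9 5)(2 7 3)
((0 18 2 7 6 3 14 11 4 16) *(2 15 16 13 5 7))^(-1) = (0 16 15 18)(3 6 7 5 13 4 11 14)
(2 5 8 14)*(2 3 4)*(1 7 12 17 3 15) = [0, 7, 5, 4, 2, 8, 6, 12, 14, 9, 10, 11, 17, 13, 15, 1, 16, 3] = (1 7 12 17 3 4 2 5 8 14 15)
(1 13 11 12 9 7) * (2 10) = [0, 13, 10, 3, 4, 5, 6, 1, 8, 7, 2, 12, 9, 11] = (1 13 11 12 9 7)(2 10)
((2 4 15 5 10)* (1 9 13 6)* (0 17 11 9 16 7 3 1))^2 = ((0 17 11 9 13 6)(1 16 7 3)(2 4 15 5 10))^2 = (0 11 13)(1 7)(2 15 10 4 5)(3 16)(6 17 9)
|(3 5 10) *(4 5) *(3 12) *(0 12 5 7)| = 10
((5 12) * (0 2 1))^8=((0 2 1)(5 12))^8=(12)(0 1 2)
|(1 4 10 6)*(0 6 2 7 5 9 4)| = |(0 6 1)(2 7 5 9 4 10)| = 6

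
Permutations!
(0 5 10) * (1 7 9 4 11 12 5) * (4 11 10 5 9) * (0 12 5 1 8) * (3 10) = (0 8)(1 7 4 3 10 12 9 11 5) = [8, 7, 2, 10, 3, 1, 6, 4, 0, 11, 12, 5, 9]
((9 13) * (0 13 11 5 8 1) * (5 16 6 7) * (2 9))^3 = (0 9 6 8 13 11 7 1 2 16 5)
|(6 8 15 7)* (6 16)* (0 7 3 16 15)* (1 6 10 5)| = 10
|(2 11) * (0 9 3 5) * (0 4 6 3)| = |(0 9)(2 11)(3 5 4 6)| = 4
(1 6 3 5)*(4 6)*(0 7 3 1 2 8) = (0 7 3 5 2 8)(1 4 6) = [7, 4, 8, 5, 6, 2, 1, 3, 0]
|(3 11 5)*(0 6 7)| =3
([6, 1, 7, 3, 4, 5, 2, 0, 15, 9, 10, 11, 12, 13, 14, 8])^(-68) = (15)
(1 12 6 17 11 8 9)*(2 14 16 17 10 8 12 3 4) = (1 3 4 2 14 16 17 11 12 6 10 8 9) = [0, 3, 14, 4, 2, 5, 10, 7, 9, 1, 8, 12, 6, 13, 16, 15, 17, 11]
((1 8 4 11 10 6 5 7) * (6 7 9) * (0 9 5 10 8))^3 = ((0 9 6 10 7 1)(4 11 8))^3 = (11)(0 10)(1 6)(7 9)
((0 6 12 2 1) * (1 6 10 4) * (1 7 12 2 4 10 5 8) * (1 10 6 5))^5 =(0 1)(4 12 7)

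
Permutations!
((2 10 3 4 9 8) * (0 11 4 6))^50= ((0 11 4 9 8 2 10 3 6))^50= (0 2 11 10 4 3 9 6 8)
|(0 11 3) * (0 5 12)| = 5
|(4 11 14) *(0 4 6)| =5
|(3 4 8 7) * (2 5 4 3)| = |(2 5 4 8 7)| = 5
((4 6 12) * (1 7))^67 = ((1 7)(4 6 12))^67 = (1 7)(4 6 12)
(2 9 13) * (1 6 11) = (1 6 11)(2 9 13) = [0, 6, 9, 3, 4, 5, 11, 7, 8, 13, 10, 1, 12, 2]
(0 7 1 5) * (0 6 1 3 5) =(0 7 3 5 6 1) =[7, 0, 2, 5, 4, 6, 1, 3]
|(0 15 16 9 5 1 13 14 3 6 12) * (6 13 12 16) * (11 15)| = 9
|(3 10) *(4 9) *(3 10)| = |(10)(4 9)| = 2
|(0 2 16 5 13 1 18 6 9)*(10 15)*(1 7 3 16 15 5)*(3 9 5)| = 13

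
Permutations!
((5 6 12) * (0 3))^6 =(12)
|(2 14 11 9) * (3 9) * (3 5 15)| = 7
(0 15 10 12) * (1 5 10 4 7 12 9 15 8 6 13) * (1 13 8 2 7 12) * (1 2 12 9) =(0 12)(1 5 10)(2 7)(4 9 15)(6 8) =[12, 5, 7, 3, 9, 10, 8, 2, 6, 15, 1, 11, 0, 13, 14, 4]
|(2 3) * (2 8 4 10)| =|(2 3 8 4 10)| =5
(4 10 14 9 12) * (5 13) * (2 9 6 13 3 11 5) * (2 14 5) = [0, 1, 9, 11, 10, 3, 13, 7, 8, 12, 5, 2, 4, 14, 6] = (2 9 12 4 10 5 3 11)(6 13 14)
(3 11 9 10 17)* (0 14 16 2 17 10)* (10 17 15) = (0 14 16 2 15 10 17 3 11 9) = [14, 1, 15, 11, 4, 5, 6, 7, 8, 0, 17, 9, 12, 13, 16, 10, 2, 3]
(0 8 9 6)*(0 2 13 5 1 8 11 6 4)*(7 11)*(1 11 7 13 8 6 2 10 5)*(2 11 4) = (0 13 1 6 10 5 4)(2 8 9) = [13, 6, 8, 3, 0, 4, 10, 7, 9, 2, 5, 11, 12, 1]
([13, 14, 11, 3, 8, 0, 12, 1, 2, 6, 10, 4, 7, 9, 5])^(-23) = (0 12 5 6 14 9 1 13 7)(2 11 4 8)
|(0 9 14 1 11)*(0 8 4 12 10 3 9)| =9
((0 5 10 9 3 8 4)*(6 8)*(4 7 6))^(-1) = (0 4 3 9 10 5)(6 7 8)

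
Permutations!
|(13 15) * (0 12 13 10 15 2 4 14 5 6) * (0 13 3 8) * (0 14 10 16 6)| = |(0 12 3 8 14 5)(2 4 10 15 16 6 13)| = 42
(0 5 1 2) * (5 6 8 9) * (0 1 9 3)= (0 6 8 3)(1 2)(5 9)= [6, 2, 1, 0, 4, 9, 8, 7, 3, 5]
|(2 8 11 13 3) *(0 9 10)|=15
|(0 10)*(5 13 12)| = 6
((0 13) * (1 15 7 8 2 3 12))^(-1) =((0 13)(1 15 7 8 2 3 12))^(-1) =(0 13)(1 12 3 2 8 7 15)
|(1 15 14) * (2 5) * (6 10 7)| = |(1 15 14)(2 5)(6 10 7)| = 6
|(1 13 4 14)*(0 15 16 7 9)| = 20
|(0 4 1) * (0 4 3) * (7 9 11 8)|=|(0 3)(1 4)(7 9 11 8)|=4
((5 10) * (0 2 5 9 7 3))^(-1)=(0 3 7 9 10 5 2)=((0 2 5 10 9 7 3))^(-1)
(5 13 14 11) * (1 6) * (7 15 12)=(1 6)(5 13 14 11)(7 15 12)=[0, 6, 2, 3, 4, 13, 1, 15, 8, 9, 10, 5, 7, 14, 11, 12]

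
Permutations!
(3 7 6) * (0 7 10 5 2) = (0 7 6 3 10 5 2) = [7, 1, 0, 10, 4, 2, 3, 6, 8, 9, 5]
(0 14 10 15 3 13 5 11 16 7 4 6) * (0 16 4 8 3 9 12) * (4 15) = (0 14 10 4 6 16 7 8 3 13 5 11 15 9 12) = [14, 1, 2, 13, 6, 11, 16, 8, 3, 12, 4, 15, 0, 5, 10, 9, 7]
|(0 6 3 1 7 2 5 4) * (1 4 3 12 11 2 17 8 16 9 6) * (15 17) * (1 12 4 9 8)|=|(0 12 11 2 5 3 9 6 4)(1 7 15 17)(8 16)|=36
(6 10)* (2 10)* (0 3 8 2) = (0 3 8 2 10 6) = [3, 1, 10, 8, 4, 5, 0, 7, 2, 9, 6]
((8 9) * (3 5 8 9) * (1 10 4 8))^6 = ((1 10 4 8 3 5))^6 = (10)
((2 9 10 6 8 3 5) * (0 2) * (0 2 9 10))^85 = (0 9)(2 10 6 8 3 5)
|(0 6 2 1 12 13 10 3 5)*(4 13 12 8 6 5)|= 4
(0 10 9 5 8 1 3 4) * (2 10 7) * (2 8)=[7, 3, 10, 4, 0, 2, 6, 8, 1, 5, 9]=(0 7 8 1 3 4)(2 10 9 5)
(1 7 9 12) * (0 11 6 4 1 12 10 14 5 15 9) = (0 11 6 4 1 7)(5 15 9 10 14) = [11, 7, 2, 3, 1, 15, 4, 0, 8, 10, 14, 6, 12, 13, 5, 9]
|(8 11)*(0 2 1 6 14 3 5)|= |(0 2 1 6 14 3 5)(8 11)|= 14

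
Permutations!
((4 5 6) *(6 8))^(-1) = ((4 5 8 6))^(-1) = (4 6 8 5)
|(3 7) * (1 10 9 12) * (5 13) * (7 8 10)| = 14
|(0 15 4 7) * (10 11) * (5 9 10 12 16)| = |(0 15 4 7)(5 9 10 11 12 16)| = 12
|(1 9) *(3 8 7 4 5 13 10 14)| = |(1 9)(3 8 7 4 5 13 10 14)| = 8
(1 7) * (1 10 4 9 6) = (1 7 10 4 9 6) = [0, 7, 2, 3, 9, 5, 1, 10, 8, 6, 4]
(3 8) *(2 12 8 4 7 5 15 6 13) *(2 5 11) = (2 12 8 3 4 7 11)(5 15 6 13) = [0, 1, 12, 4, 7, 15, 13, 11, 3, 9, 10, 2, 8, 5, 14, 6]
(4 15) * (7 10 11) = (4 15)(7 10 11) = [0, 1, 2, 3, 15, 5, 6, 10, 8, 9, 11, 7, 12, 13, 14, 4]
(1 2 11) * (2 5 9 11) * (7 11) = (1 5 9 7 11) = [0, 5, 2, 3, 4, 9, 6, 11, 8, 7, 10, 1]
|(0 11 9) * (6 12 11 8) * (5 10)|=6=|(0 8 6 12 11 9)(5 10)|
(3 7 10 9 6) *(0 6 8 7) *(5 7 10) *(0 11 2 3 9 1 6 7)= [7, 6, 3, 11, 4, 0, 9, 5, 10, 8, 1, 2]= (0 7 5)(1 6 9 8 10)(2 3 11)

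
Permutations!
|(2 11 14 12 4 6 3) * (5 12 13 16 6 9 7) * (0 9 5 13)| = |(0 9 7 13 16 6 3 2 11 14)(4 5 12)| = 30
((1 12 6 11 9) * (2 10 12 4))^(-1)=((1 4 2 10 12 6 11 9))^(-1)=(1 9 11 6 12 10 2 4)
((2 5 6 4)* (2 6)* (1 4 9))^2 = ((1 4 6 9)(2 5))^2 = (1 6)(4 9)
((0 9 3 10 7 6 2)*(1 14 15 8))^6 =(0 2 6 7 10 3 9)(1 15)(8 14)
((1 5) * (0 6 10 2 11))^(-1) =(0 11 2 10 6)(1 5)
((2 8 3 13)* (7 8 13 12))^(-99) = ((2 13)(3 12 7 8))^(-99) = (2 13)(3 12 7 8)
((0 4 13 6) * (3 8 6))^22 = (0 8 13)(3 4 6)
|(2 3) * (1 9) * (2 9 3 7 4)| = |(1 3 9)(2 7 4)| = 3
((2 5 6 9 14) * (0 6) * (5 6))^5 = ((0 5)(2 6 9 14))^5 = (0 5)(2 6 9 14)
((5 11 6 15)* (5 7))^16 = (5 11 6 15 7) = ((5 11 6 15 7))^16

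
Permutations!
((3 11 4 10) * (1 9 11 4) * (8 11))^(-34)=(1 8)(3 10 4)(9 11)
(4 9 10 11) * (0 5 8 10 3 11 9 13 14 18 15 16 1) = (0 5 8 10 9 3 11 4 13 14 18 15 16 1) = [5, 0, 2, 11, 13, 8, 6, 7, 10, 3, 9, 4, 12, 14, 18, 16, 1, 17, 15]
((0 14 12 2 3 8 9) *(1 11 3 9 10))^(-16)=(0 9 2 12 14)(1 10 8 3 11)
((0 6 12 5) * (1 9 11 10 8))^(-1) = (0 5 12 6)(1 8 10 11 9)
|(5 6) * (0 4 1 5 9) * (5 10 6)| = 6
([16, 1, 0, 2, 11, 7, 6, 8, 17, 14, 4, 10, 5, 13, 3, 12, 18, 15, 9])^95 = [14, 1, 9, 18, 10, 12, 6, 5, 7, 0, 11, 4, 15, 13, 16, 17, 3, 8, 2]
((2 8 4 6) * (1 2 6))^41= ((1 2 8 4))^41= (1 2 8 4)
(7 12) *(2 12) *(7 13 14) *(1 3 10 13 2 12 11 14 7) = (1 3 10 13 7 12 2 11 14) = [0, 3, 11, 10, 4, 5, 6, 12, 8, 9, 13, 14, 2, 7, 1]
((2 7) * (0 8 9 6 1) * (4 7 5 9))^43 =((0 8 4 7 2 5 9 6 1))^43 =(0 6 5 7 8 1 9 2 4)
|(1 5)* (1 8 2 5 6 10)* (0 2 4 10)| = 8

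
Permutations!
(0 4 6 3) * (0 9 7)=(0 4 6 3 9 7)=[4, 1, 2, 9, 6, 5, 3, 0, 8, 7]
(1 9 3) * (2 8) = (1 9 3)(2 8) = [0, 9, 8, 1, 4, 5, 6, 7, 2, 3]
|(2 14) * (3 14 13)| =4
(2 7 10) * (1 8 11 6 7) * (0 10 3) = (0 10 2 1 8 11 6 7 3) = [10, 8, 1, 0, 4, 5, 7, 3, 11, 9, 2, 6]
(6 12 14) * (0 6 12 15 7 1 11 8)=(0 6 15 7 1 11 8)(12 14)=[6, 11, 2, 3, 4, 5, 15, 1, 0, 9, 10, 8, 14, 13, 12, 7]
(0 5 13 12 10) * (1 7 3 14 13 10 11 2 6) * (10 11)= (0 5 11 2 6 1 7 3 14 13 12 10)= [5, 7, 6, 14, 4, 11, 1, 3, 8, 9, 0, 2, 10, 12, 13]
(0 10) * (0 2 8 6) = (0 10 2 8 6) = [10, 1, 8, 3, 4, 5, 0, 7, 6, 9, 2]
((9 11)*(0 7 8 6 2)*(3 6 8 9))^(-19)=(0 9 3 2 7 11 6)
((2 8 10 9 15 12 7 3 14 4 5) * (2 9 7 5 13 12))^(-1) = (2 15 9 5 12 13 4 14 3 7 10 8)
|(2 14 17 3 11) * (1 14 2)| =5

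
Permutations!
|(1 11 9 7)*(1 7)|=|(1 11 9)|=3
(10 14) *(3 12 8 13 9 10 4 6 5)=(3 12 8 13 9 10 14 4 6 5)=[0, 1, 2, 12, 6, 3, 5, 7, 13, 10, 14, 11, 8, 9, 4]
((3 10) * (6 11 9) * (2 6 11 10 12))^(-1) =(2 12 3 10 6)(9 11)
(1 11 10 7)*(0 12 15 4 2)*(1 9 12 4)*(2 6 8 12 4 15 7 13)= (0 15 1 11 10 13 2)(4 6 8 12 7 9)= [15, 11, 0, 3, 6, 5, 8, 9, 12, 4, 13, 10, 7, 2, 14, 1]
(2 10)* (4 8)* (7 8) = (2 10)(4 7 8) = [0, 1, 10, 3, 7, 5, 6, 8, 4, 9, 2]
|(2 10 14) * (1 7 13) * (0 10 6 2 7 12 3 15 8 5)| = 22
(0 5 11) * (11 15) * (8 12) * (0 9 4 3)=(0 5 15 11 9 4 3)(8 12)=[5, 1, 2, 0, 3, 15, 6, 7, 12, 4, 10, 9, 8, 13, 14, 11]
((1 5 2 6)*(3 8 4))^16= (3 8 4)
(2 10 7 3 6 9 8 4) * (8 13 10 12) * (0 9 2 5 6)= (0 9 13 10 7 3)(2 12 8 4 5 6)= [9, 1, 12, 0, 5, 6, 2, 3, 4, 13, 7, 11, 8, 10]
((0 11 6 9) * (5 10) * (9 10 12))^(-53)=(0 10 9 6 12 11 5)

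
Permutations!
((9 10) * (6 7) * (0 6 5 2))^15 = (9 10)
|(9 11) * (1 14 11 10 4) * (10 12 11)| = 12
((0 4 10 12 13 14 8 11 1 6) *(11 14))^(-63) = (0 4 10 12 13 11 1 6)(8 14) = ((0 4 10 12 13 11 1 6)(8 14))^(-63)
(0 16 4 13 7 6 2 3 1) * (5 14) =[16, 0, 3, 1, 13, 14, 2, 6, 8, 9, 10, 11, 12, 7, 5, 15, 4] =(0 16 4 13 7 6 2 3 1)(5 14)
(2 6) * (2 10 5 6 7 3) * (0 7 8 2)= (0 7 3)(2 8)(5 6 10)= [7, 1, 8, 0, 4, 6, 10, 3, 2, 9, 5]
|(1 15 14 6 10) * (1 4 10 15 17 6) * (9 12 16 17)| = 8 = |(1 9 12 16 17 6 15 14)(4 10)|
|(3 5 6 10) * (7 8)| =|(3 5 6 10)(7 8)| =4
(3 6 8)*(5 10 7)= (3 6 8)(5 10 7)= [0, 1, 2, 6, 4, 10, 8, 5, 3, 9, 7]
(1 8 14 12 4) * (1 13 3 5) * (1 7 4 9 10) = (1 8 14 12 9 10)(3 5 7 4 13) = [0, 8, 2, 5, 13, 7, 6, 4, 14, 10, 1, 11, 9, 3, 12]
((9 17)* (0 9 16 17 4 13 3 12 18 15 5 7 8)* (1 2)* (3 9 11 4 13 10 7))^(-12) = (3 15 12 5 18)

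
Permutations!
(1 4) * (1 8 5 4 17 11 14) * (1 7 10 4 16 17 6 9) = (1 6 9)(4 8 5 16 17 11 14 7 10) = [0, 6, 2, 3, 8, 16, 9, 10, 5, 1, 4, 14, 12, 13, 7, 15, 17, 11]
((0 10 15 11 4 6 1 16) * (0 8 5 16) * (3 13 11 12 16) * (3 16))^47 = ((0 10 15 12 3 13 11 4 6 1)(5 16 8))^47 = (0 4 3 10 6 13 15 1 11 12)(5 8 16)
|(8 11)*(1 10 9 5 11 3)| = 7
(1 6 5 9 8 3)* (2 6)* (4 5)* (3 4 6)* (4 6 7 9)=(1 2 3)(4 5)(6 7 9 8)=[0, 2, 3, 1, 5, 4, 7, 9, 6, 8]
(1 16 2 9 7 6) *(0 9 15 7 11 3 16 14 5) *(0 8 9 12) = [12, 14, 15, 16, 4, 8, 1, 6, 9, 11, 10, 3, 0, 13, 5, 7, 2] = (0 12)(1 14 5 8 9 11 3 16 2 15 7 6)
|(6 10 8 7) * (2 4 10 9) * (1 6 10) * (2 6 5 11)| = |(1 5 11 2 4)(6 9)(7 10 8)| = 30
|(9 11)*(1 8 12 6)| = |(1 8 12 6)(9 11)| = 4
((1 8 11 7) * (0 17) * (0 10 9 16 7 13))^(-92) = ((0 17 10 9 16 7 1 8 11 13))^(-92) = (0 11 1 16 10)(7 9 17 13 8)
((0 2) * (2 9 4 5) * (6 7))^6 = ((0 9 4 5 2)(6 7))^6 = (0 9 4 5 2)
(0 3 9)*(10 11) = (0 3 9)(10 11) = [3, 1, 2, 9, 4, 5, 6, 7, 8, 0, 11, 10]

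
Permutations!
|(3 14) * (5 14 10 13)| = 5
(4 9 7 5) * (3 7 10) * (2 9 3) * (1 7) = (1 7 5 4 3)(2 9 10) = [0, 7, 9, 1, 3, 4, 6, 5, 8, 10, 2]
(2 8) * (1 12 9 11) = [0, 12, 8, 3, 4, 5, 6, 7, 2, 11, 10, 1, 9] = (1 12 9 11)(2 8)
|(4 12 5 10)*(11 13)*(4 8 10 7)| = |(4 12 5 7)(8 10)(11 13)| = 4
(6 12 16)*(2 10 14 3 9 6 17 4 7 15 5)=(2 10 14 3 9 6 12 16 17 4 7 15 5)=[0, 1, 10, 9, 7, 2, 12, 15, 8, 6, 14, 11, 16, 13, 3, 5, 17, 4]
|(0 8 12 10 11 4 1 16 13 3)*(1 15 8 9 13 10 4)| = |(0 9 13 3)(1 16 10 11)(4 15 8 12)| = 4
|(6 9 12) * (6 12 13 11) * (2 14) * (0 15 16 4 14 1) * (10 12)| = 28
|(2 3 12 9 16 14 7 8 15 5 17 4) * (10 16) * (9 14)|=|(2 3 12 14 7 8 15 5 17 4)(9 10 16)|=30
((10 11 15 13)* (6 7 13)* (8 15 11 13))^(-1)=((6 7 8 15)(10 13))^(-1)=(6 15 8 7)(10 13)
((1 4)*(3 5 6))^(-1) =(1 4)(3 6 5)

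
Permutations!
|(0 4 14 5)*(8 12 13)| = 12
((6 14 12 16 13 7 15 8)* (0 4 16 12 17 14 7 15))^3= (0 13 6 4 15 7 16 8)(14 17)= ((0 4 16 13 15 8 6 7)(14 17))^3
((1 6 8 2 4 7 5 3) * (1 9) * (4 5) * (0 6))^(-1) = (0 1 9 3 5 2 8 6)(4 7)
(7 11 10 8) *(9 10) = (7 11 9 10 8) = [0, 1, 2, 3, 4, 5, 6, 11, 7, 10, 8, 9]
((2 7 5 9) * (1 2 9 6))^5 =((9)(1 2 7 5 6))^5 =(9)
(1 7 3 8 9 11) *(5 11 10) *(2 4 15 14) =(1 7 3 8 9 10 5 11)(2 4 15 14) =[0, 7, 4, 8, 15, 11, 6, 3, 9, 10, 5, 1, 12, 13, 2, 14]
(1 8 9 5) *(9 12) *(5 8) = [0, 5, 2, 3, 4, 1, 6, 7, 12, 8, 10, 11, 9] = (1 5)(8 12 9)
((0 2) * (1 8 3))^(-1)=((0 2)(1 8 3))^(-1)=(0 2)(1 3 8)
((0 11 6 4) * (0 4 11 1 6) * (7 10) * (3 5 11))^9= (0 3)(1 5)(6 11)(7 10)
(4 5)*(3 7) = (3 7)(4 5) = [0, 1, 2, 7, 5, 4, 6, 3]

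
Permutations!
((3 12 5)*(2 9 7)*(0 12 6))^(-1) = (0 6 3 5 12)(2 7 9)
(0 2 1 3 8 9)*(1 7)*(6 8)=[2, 3, 7, 6, 4, 5, 8, 1, 9, 0]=(0 2 7 1 3 6 8 9)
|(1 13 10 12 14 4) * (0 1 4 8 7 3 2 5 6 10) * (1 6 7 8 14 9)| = 28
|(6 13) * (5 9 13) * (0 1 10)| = 12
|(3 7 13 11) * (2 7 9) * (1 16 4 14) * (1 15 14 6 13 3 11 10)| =12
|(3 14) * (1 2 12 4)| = 4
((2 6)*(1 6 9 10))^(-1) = ((1 6 2 9 10))^(-1) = (1 10 9 2 6)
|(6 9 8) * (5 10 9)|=|(5 10 9 8 6)|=5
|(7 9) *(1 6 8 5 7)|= |(1 6 8 5 7 9)|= 6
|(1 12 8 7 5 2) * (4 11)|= |(1 12 8 7 5 2)(4 11)|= 6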